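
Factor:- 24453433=  -  149^1*164117^1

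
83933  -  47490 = 36443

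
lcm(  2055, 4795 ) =14385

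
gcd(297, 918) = 27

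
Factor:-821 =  -821^1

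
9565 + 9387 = 18952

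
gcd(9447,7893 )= 3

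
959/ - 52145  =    -  959/52145 = -  0.02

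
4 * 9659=38636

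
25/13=1+12/13 = 1.92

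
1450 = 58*25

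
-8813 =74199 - 83012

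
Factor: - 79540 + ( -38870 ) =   -  2^1  *3^1*5^1*3947^1 = - 118410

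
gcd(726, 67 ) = 1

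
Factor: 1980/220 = 9 = 3^2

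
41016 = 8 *5127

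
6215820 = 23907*260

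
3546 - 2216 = 1330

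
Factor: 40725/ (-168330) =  - 2^( - 1) * 3^1*5^1*31^ ( - 1) = - 15/62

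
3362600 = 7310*460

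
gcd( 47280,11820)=11820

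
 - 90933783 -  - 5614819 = - 85318964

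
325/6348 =325/6348= 0.05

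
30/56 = 15/28 = 0.54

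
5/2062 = 5/2062 = 0.00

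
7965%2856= 2253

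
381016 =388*982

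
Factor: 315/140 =9/4 = 2^ ( -2)*3^2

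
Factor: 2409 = 3^1*11^1*73^1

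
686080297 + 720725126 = 1406805423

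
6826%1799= 1429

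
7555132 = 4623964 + 2931168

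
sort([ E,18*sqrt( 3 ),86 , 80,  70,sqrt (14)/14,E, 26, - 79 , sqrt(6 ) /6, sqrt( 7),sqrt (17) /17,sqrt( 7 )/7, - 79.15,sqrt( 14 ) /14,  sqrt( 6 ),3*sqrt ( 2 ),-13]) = [ - 79.15, - 79, - 13,sqrt( 17)/17,  sqrt(14 )/14 , sqrt(14 )/14,sqrt(7 ) /7,sqrt(6) /6, sqrt( 6), sqrt (7),E, E,3*sqrt( 2 ), 26,18*sqrt( 3 ),  70,80,86]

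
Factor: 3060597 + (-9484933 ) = - 6424336 = -2^4*47^1 * 8543^1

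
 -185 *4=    - 740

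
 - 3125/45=-625/9= - 69.44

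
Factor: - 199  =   - 199^1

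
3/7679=3/7679 = 0.00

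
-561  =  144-705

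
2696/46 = 1348/23 = 58.61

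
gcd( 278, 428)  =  2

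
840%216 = 192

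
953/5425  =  953/5425 = 0.18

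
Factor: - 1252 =-2^2*313^1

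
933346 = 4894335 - 3960989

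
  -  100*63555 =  - 6355500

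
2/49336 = 1/24668 = 0.00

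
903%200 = 103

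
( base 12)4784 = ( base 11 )6031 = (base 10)8020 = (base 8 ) 17524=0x1F54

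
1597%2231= 1597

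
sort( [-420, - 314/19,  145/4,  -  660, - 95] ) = [  -  660 , - 420, - 95,-314/19,145/4]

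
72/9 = 8 = 8.00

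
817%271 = 4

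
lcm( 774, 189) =16254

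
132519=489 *271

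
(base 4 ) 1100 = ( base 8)120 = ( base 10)80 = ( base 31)2i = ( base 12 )68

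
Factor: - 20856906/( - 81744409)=2^1 * 3^3*7^1  *  23^1*2399^1*81744409^( - 1 ) 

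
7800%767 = 130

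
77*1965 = 151305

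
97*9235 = 895795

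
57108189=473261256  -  416153067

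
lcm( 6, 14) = 42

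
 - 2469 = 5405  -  7874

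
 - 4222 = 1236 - 5458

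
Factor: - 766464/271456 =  - 48/17 = - 2^4* 3^1*17^( - 1)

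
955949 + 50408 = 1006357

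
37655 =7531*5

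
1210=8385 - 7175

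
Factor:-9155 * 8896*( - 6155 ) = 2^6*5^2*139^1*1231^1*1831^1 = 501280926400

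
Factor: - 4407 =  - 3^1*13^1 * 113^1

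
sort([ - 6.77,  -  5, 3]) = [ - 6.77, - 5, 3]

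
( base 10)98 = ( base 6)242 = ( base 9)118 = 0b1100010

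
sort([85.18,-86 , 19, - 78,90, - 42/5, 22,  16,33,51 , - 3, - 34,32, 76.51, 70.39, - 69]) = [ - 86,-78,-69,-34,-42/5,-3 , 16, 19,22,32,33, 51, 70.39,76.51,85.18,90 ]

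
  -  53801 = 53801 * ( - 1)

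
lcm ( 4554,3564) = 81972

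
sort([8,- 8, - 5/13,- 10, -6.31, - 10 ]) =[ - 10, - 10, - 8, -6.31,  -  5/13,8 ]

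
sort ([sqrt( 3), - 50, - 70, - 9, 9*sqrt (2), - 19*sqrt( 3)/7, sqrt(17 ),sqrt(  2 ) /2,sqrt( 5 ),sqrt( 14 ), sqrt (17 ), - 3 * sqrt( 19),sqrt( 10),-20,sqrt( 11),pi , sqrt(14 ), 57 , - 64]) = [ - 70, - 64 , - 50, - 20,-3*sqrt( 19),  -  9,-19*sqrt( 3)/7,sqrt( 2) /2,  sqrt( 3) , sqrt(5),pi,sqrt( 10), sqrt(11 ),  sqrt( 14),sqrt( 14 ), sqrt(17) , sqrt( 17), 9*sqrt( 2 ),57]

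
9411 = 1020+8391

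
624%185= 69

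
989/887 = 1  +  102/887 =1.11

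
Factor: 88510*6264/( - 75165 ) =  - 2^4 * 3^2 * 29^1*53^1 *167^1*5011^ (  -  1) = -  36961776/5011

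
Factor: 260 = 2^2 * 5^1*13^1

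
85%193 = 85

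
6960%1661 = 316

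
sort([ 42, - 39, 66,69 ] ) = [ - 39,42,66, 69]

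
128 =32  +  96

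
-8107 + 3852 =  - 4255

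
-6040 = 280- 6320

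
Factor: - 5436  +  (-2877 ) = -8313 = - 3^1*17^1 * 163^1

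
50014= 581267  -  531253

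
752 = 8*94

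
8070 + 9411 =17481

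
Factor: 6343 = 6343^1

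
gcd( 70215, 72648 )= 3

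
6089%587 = 219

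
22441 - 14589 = 7852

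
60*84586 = 5075160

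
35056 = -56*( - 626)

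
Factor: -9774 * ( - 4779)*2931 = 2^1 *3^8 * 59^1* 181^1*977^1=136906851726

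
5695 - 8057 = -2362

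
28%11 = 6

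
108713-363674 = -254961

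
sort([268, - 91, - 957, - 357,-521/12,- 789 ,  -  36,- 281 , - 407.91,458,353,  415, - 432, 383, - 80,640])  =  [ - 957,-789, - 432 , -407.91,  -  357, - 281,-91,-80 , - 521/12,  -  36 , 268,353,383,415, 458, 640]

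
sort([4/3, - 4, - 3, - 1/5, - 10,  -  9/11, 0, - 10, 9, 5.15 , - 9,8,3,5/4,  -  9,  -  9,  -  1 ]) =[ - 10, - 10, - 9, - 9,- 9 , - 4, - 3, - 1, - 9/11,-1/5 , 0 , 5/4, 4/3,3, 5.15, 8, 9 ]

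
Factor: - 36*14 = -2^3*3^2*7^1 = - 504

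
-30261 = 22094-52355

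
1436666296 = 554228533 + 882437763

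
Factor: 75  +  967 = 1042=2^1*521^1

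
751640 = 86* 8740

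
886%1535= 886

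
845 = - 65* (-13)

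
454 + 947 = 1401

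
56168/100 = 14042/25 = 561.68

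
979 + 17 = 996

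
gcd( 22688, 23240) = 8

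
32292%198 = 18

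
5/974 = 5/974 =0.01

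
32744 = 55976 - 23232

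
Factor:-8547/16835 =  - 3^1*5^( - 1 )* 11^1 *13^( - 1 ) = -33/65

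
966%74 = 4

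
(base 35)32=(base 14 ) 79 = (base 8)153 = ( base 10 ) 107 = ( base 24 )4b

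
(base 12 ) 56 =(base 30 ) 26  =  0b1000010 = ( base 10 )66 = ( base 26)2e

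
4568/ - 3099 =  - 2+1630/3099 = - 1.47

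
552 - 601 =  - 49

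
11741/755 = 11741/755 = 15.55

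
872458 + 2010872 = 2883330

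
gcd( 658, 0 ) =658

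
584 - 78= 506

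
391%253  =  138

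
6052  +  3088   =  9140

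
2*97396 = 194792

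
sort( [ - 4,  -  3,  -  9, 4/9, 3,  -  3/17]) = [-9,-4, - 3, - 3/17, 4/9, 3]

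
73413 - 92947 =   -  19534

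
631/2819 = 631/2819= 0.22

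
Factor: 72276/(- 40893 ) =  - 76/43 =- 2^2*19^1 *43^( - 1 ) 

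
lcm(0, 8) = 0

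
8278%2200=1678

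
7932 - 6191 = 1741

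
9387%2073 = 1095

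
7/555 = 7/555=0.01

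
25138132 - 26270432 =- 1132300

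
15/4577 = 15/4577 = 0.00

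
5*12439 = 62195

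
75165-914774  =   -839609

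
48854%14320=5894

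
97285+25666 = 122951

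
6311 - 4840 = 1471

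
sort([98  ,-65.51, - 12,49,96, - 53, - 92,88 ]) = [ - 92, - 65.51, - 53,-12, 49, 88, 96, 98]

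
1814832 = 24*75618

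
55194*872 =48129168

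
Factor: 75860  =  2^2*5^1*3793^1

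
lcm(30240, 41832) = 2509920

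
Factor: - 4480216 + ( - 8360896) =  - 2^3*19^1*84481^1 = - 12841112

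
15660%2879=1265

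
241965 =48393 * 5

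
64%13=12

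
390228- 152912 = 237316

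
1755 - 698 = 1057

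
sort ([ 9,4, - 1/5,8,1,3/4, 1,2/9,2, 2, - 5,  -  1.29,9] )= [  -  5, - 1.29,-1/5,2/9, 3/4, 1, 1,2,2,4,8,9,9] 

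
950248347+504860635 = 1455108982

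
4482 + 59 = 4541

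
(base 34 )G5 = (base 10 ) 549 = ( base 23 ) 10k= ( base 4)20211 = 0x225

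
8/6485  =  8/6485=0.00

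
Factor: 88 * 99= 8712 = 2^3 * 3^2*11^2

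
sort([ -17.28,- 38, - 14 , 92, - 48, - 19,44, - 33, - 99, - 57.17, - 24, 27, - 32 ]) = [ - 99,  -  57.17, - 48 , - 38, - 33, - 32, - 24 , - 19,  -  17.28, - 14,27,44,92 ]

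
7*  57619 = 403333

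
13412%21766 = 13412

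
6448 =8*806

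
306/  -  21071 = -1 + 20765/21071 =- 0.01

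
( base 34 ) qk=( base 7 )2431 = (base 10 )904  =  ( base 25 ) 1b4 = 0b1110001000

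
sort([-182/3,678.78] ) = [ -182/3, 678.78]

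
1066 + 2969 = 4035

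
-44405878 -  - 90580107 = 46174229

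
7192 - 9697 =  - 2505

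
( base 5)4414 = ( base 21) 180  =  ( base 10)609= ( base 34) hv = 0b1001100001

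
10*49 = 490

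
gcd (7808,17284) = 4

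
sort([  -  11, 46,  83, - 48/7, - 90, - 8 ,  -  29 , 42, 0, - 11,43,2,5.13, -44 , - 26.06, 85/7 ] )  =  [- 90, - 44, - 29, - 26.06, - 11, - 11,-8, - 48/7,  0,2, 5.13 , 85/7,42,43,46,83 ] 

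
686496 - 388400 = 298096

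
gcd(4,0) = 4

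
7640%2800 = 2040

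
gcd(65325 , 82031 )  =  1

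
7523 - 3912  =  3611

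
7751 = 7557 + 194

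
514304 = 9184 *56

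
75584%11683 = 5486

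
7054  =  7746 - 692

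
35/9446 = 35/9446 = 0.00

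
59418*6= 356508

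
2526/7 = 2526/7 = 360.86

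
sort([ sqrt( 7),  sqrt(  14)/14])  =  [ sqrt( 14)/14,  sqrt( 7 ) ] 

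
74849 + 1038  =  75887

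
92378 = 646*143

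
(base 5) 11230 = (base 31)q9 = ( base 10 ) 815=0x32F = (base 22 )1f1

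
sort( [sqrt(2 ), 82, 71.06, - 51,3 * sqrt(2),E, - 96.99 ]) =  [ - 96.99, - 51, sqrt( 2) , E, 3*sqrt( 2 ),71.06, 82 ] 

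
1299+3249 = 4548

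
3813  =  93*41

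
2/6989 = 2/6989 = 0.00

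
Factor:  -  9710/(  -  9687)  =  2^1 * 3^( - 1 ) * 5^1 * 971^1*3229^( - 1) 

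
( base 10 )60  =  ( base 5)220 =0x3c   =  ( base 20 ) 30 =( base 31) 1t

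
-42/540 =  - 1 + 83/90 =-0.08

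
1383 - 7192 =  -5809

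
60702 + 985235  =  1045937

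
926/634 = 463/317  =  1.46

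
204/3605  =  204/3605  =  0.06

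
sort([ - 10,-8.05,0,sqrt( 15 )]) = [-10,-8.05,0,sqrt( 15 )]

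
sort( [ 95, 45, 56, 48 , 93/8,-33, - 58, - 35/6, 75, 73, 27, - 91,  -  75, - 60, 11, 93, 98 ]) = [ - 91, - 75, - 60, - 58,- 33, -35/6 , 11, 93/8, 27, 45,48,  56,73,75 , 93,95, 98 ]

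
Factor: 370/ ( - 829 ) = -2^1*5^1* 37^1*829^(-1) 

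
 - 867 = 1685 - 2552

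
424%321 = 103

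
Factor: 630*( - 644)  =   - 2^3*3^2 * 5^1*7^2 * 23^1  =  - 405720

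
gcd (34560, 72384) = 192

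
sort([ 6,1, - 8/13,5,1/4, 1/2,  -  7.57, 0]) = [-7.57, - 8/13,0,1/4,1/2, 1,5, 6]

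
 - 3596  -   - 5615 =2019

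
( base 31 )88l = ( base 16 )1f15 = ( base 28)a45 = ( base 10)7957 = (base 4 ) 1330111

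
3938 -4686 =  - 748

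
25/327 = 25/327 = 0.08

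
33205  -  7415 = 25790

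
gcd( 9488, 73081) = 1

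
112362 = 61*1842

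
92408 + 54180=146588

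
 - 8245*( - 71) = 585395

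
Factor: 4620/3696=5/4= 2^( -2 )*5^1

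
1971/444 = 4 + 65/148 = 4.44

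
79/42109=79/42109 = 0.00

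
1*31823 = 31823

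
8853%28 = 5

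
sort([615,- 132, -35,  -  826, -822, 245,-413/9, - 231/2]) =[ - 826, - 822,-132,  -  231/2, - 413/9, - 35,245, 615]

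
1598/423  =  34/9 = 3.78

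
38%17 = 4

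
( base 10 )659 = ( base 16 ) 293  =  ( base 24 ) 13b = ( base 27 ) ob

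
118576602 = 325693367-207116765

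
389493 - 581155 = - 191662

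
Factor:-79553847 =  - 3^1*283^1*93703^1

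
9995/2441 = 4 + 231/2441 = 4.09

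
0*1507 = 0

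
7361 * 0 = 0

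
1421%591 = 239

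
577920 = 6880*84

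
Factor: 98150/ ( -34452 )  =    -  49075/17226=-  2^ (-1 )*3^ ( - 3 )*5^2*11^( - 1)*13^1*29^(  -  1)*  151^1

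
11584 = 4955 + 6629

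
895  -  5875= - 4980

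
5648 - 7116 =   -  1468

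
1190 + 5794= 6984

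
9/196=9/196 = 0.05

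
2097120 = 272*7710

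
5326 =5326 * 1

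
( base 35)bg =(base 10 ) 401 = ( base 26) fb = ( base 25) g1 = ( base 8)621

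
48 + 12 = 60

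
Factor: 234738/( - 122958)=  -  21/11 =- 3^1*7^1*11^( - 1 ) 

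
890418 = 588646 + 301772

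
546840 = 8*68355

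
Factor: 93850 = 2^1*5^2*1877^1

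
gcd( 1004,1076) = 4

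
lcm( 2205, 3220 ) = 202860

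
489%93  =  24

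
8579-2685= 5894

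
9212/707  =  1316/101 = 13.03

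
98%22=10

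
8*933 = 7464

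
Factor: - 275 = - 5^2*11^1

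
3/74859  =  1/24953 =0.00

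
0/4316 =0 = 0.00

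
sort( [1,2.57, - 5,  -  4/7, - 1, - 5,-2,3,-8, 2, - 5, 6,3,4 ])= [- 8, -5,-5 ,  -  5, - 2,  -  1,  -  4/7, 1, 2, 2.57, 3,  3, 4, 6] 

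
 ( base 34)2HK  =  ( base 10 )2910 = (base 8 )5536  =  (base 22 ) 606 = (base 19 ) 813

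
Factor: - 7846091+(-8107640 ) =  - 15953731 = -  43^1*563^1 * 659^1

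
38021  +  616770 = 654791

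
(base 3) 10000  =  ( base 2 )1010001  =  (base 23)3C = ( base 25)36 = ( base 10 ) 81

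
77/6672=77/6672 = 0.01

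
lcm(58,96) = 2784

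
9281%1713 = 716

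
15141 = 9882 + 5259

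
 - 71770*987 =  - 70836990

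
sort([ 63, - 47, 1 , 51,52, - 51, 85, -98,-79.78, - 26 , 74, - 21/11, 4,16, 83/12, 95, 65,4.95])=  [ - 98, - 79.78, - 51 , - 47, - 26, - 21/11,1,4, 4.95,83/12,16, 51, 52, 63,65,74, 85,95 ]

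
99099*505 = 50044995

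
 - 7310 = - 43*170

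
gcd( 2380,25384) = 4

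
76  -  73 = 3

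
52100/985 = 10420/197 = 52.89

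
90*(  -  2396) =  - 215640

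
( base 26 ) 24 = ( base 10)56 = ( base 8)70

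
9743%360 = 23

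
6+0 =6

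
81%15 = 6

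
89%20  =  9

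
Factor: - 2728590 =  - 2^1*3^1 * 5^1*19^1*4787^1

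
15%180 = 15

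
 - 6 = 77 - 83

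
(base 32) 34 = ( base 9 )121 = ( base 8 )144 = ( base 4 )1210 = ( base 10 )100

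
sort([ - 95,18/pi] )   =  [-95, 18/pi]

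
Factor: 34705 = 5^1*11^1*631^1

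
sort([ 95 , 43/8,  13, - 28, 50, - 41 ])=[  -  41,-28, 43/8, 13,50,95 ]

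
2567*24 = 61608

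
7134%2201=531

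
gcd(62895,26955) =8985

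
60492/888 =5041/74=68.12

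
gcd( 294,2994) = 6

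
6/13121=6/13121 = 0.00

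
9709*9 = 87381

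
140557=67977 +72580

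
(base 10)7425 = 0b1110100000001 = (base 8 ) 16401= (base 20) IB5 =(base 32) 781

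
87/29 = 3 = 3.00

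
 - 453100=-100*4531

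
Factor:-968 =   -  2^3*11^2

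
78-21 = 57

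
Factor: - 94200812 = -2^2 * 71^1*331693^1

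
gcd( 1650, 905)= 5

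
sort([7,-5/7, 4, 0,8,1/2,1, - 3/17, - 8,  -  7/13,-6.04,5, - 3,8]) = [ - 8,-6.04 ,-3,-5/7, - 7/13, - 3/17 , 0,1/2, 1, 4,5, 7, 8,  8] 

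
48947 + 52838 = 101785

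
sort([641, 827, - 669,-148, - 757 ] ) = [ - 757 , - 669, - 148,641,827]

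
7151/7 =7151/7 = 1021.57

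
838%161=33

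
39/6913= 39/6913 = 0.01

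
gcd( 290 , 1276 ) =58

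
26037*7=182259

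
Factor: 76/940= 5^(-1)*19^1*47^(-1 )  =  19/235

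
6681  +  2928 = 9609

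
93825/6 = 15637 + 1/2 = 15637.50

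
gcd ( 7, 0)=7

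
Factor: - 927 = - 3^2 * 103^1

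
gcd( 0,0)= 0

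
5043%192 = 51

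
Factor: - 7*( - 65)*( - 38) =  - 2^1*5^1*7^1 * 13^1 *19^1 = - 17290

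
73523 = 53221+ 20302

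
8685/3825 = 2 + 23/85 = 2.27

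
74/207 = 74/207  =  0.36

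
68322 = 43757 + 24565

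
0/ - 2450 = 0/1= - 0.00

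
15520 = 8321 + 7199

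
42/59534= 21/29767 = 0.00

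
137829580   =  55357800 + 82471780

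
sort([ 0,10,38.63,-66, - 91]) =[ - 91, - 66, 0,10,38.63 ] 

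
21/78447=7/26149  =  0.00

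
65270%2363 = 1469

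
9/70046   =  9/70046 = 0.00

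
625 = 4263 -3638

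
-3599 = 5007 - 8606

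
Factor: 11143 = 11^1*1013^1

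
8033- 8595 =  - 562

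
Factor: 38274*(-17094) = - 2^2*3^2*7^1 * 11^1*37^1*6379^1=- 654255756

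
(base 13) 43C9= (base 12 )5584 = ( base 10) 9460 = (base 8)22364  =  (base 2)10010011110100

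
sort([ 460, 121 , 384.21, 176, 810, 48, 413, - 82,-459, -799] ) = [-799,-459, - 82,48 , 121, 176, 384.21, 413,460,810]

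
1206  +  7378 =8584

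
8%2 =0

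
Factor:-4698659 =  - 7^2*95891^1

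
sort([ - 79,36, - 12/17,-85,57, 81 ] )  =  [ - 85,-79, - 12/17, 36, 57 , 81] 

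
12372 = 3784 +8588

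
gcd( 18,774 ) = 18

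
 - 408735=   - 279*1465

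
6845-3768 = 3077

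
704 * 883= 621632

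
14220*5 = 71100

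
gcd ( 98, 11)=1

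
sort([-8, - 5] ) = [- 8, - 5 ]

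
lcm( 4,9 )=36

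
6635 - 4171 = 2464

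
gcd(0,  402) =402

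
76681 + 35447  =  112128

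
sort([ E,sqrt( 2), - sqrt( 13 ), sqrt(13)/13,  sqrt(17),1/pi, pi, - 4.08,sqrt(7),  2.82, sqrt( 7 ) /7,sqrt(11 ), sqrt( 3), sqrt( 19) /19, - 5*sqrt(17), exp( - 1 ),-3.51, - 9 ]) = [  -  5*sqrt(17),-9 , - 4.08, - sqrt( 13), - 3.51,sqrt(19)/19,  sqrt(13) /13 , 1/pi , exp( - 1), sqrt( 7 ) /7,sqrt(2),  sqrt(3), sqrt(7), E , 2.82 , pi , sqrt( 11 ), sqrt( 17 )] 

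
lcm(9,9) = 9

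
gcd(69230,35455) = 35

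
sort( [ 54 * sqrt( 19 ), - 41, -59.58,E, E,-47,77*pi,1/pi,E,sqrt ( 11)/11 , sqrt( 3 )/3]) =[  -  59.58, - 47, - 41, sqrt (11)/11,1/pi, sqrt( 3) /3, E, E,E  ,  54*sqrt ( 19),77*pi ]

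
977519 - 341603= 635916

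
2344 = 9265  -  6921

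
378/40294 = 189/20147  =  0.01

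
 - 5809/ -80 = 72+49/80 = 72.61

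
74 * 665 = 49210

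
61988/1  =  61988 = 61988.00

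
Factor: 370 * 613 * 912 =206850720 = 2^5*3^1*5^1*19^1 * 37^1 * 613^1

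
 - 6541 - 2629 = -9170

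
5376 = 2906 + 2470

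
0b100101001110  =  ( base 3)10021020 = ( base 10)2382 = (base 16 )94e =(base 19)6b7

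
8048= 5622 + 2426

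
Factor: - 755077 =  -755077^1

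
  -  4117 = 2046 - 6163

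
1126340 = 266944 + 859396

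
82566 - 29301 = 53265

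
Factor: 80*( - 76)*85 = -2^6*5^2*17^1*19^1= - 516800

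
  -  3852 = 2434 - 6286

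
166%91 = 75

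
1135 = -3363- - 4498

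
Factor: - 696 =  -2^3 * 3^1*29^1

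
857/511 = 857/511 = 1.68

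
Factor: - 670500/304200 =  - 745/338 = - 2^( - 1)*5^1*13^( - 2 )*149^1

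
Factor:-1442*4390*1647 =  -10426135860 = - 2^2*3^3 * 5^1*7^1*61^1*103^1*439^1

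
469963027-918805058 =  - 448842031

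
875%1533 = 875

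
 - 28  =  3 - 31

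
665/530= 1 + 27/106 = 1.25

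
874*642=561108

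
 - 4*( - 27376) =109504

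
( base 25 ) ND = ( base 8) 1114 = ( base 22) 14G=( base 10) 588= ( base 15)293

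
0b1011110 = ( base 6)234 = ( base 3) 10111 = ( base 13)73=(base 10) 94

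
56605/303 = 186 + 247/303 = 186.82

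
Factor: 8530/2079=2^1*3^( - 3)*5^1*7^( - 1)* 11^( - 1)*853^1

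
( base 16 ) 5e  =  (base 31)31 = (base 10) 94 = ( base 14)6a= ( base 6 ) 234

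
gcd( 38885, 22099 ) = 77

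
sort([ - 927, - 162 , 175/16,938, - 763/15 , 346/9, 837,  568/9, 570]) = [  -  927, - 162, - 763/15,175/16, 346/9,568/9,570, 837, 938 ] 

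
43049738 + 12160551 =55210289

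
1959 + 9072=11031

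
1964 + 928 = 2892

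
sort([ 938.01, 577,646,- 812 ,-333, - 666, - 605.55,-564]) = [  -  812, - 666, - 605.55,-564, - 333,  577, 646,938.01 ] 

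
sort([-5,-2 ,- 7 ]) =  [  -  7,-5,  -  2]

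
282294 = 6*47049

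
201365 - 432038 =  - 230673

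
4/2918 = 2/1459 = 0.00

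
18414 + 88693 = 107107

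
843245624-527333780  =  315911844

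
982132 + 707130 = 1689262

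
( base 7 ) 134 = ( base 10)74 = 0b1001010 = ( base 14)54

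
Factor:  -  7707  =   - 3^1*7^1*367^1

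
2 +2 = 4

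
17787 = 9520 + 8267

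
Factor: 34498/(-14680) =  - 47/20 = - 2^(-2)*5^( - 1 )*47^1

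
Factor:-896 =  - 2^7*7^1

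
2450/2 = 1225 = 1225.00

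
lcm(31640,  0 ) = 0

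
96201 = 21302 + 74899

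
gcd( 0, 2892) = 2892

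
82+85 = 167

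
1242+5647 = 6889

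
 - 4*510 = -2040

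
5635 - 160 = 5475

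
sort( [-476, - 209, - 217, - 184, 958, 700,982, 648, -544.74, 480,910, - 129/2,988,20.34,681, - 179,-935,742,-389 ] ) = [ - 935,-544.74, - 476,-389 ,-217, -209, -184,-179, - 129/2,20.34, 480, 648,681, 700, 742,910,958,982 , 988]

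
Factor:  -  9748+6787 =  -2961 = - 3^2 * 7^1*47^1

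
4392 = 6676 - 2284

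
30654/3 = 10218 = 10218.00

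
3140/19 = 3140/19 =165.26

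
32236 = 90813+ - 58577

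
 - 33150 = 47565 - 80715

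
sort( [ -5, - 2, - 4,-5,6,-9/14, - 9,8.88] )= [ - 9,-5,-5, - 4, - 2,-9/14, 6,  8.88]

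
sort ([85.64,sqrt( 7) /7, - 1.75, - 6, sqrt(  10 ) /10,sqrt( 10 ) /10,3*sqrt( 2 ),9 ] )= [-6 , - 1.75,sqrt(10 ) /10,sqrt(10 ) /10,sqrt( 7 )/7,3*sqrt(2 ) , 9,85.64 ] 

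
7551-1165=6386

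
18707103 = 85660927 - 66953824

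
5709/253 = 519/23 = 22.57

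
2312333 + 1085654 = 3397987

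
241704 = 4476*54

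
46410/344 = 134 + 157/172 = 134.91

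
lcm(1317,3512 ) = 10536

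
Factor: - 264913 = -11^1*24083^1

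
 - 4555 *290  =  -1320950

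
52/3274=26/1637=0.02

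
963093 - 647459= 315634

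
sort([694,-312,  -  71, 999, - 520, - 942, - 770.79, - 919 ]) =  [ -942, - 919, - 770.79, - 520, - 312, - 71, 694, 999] 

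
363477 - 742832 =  - 379355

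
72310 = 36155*2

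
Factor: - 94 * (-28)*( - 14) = - 36848 = - 2^4  *7^2 * 47^1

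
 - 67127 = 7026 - 74153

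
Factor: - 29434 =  - 2^1 * 14717^1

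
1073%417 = 239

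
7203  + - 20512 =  - 13309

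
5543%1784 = 191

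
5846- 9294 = - 3448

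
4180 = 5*836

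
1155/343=165/49 = 3.37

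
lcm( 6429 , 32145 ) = 32145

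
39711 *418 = 16599198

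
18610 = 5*3722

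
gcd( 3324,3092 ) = 4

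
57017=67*851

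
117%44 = 29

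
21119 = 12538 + 8581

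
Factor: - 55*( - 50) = 2^1 * 5^3* 11^1 = 2750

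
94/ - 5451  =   - 94/5451 = - 0.02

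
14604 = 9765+4839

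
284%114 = 56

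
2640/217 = 12+36/217 = 12.17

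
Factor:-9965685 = -3^1 *5^1*664379^1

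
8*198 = 1584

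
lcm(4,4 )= 4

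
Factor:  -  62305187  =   - 7^1*17^1*523573^1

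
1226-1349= -123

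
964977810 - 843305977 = 121671833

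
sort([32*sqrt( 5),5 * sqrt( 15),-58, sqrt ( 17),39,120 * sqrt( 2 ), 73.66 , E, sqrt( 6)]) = [- 58,  sqrt( 6) , E,sqrt( 17), 5 *sqrt( 15), 39,  32*sqrt( 5),  73.66 , 120*sqrt( 2)]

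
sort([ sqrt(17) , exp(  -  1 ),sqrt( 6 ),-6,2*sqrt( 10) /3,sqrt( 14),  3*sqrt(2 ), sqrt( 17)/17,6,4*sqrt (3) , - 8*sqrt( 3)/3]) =[ -6,  -  8*sqrt( 3 )/3,sqrt( 17)/17, exp( - 1 ), 2*sqrt (10 ) /3,sqrt ( 6 ), sqrt (14 ),sqrt( 17 ),3*sqrt(2 )  ,  6,4* sqrt(3)]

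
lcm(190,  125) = 4750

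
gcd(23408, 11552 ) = 304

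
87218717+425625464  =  512844181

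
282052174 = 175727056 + 106325118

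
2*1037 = 2074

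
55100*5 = 275500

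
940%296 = 52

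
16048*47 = 754256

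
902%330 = 242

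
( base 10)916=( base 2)1110010100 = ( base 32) SK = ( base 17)32F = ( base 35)q6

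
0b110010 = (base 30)1K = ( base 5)200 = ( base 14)38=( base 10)50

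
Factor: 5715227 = 7^1*619^1*1319^1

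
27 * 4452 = 120204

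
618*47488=29347584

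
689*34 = 23426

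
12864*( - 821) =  - 10561344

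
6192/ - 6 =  - 1032/1 = - 1032.00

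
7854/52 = 151 + 1/26=151.04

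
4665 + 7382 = 12047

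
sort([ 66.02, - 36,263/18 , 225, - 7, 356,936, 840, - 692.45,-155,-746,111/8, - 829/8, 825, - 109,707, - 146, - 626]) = [ - 746,-692.45, - 626, - 155,-146,-109, - 829/8, - 36, - 7,111/8,263/18, 66.02,225, 356, 707, 825, 840, 936 ]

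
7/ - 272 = - 7/272=- 0.03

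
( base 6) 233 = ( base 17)58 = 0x5D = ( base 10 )93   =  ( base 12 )79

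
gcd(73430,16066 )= 2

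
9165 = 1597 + 7568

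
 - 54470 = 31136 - 85606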